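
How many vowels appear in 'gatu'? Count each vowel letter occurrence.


Scanning each character of 'gatu':
  Position 1: 'g' -> consonant (running count: 0)
  Position 2: 'a' -> vowel (running count: 1)
  Position 3: 't' -> consonant (running count: 1)
  Position 4: 'u' -> vowel (running count: 2)
Total vowels: 2

2


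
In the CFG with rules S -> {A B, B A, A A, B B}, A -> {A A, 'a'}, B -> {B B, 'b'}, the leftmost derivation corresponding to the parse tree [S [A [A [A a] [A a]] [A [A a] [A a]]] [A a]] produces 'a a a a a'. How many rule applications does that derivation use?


Every bracketed nonterminal node [X ...] in the tree is produced by exactly one rule application.
Reading the tree off as a leftmost derivation:
  Step 1: S  =>  A A   (applied S -> A A)
  Step 2: A A  =>  A A A   (applied A -> A A)
  Step 3: A A A  =>  A A A A   (applied A -> A A)
  Step 4: A A A A  =>  a A A A   (applied A -> a)
  Step 5: a A A A  =>  a a A A   (applied A -> a)
  Step 6: a a A A  =>  a a A A A   (applied A -> A A)
  Step 7: a a A A A  =>  a a a A A   (applied A -> a)
  Step 8: a a a A A  =>  a a a a A   (applied A -> a)
  Step 9: a a a a A  =>  a a a a a   (applied A -> a)
Final yield: a a a a a
Total rewrite steps: 9

9


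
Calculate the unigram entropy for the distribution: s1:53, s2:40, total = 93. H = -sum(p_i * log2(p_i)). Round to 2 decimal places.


Computing entropy H = -sum(p_i * log2(p_i)):
  s1: p = 53/93 = 0.5699, -p*log2(p) = 0.4623
  s2: p = 40/93 = 0.4301, -p*log2(p) = 0.5235
H = sum of terms = 0.9858
Rounded to 2 decimals: 0.99

0.99


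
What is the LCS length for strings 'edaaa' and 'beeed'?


DP table for LCS of 'edaaa' and 'beeed':
       b  e  e  e  d
    0  0  0  0  0  0
  e 0  0  1  1  1  1
  d 0  0  1  1  1  2
  a 0  0  1  1  1  2
  a 0  0  1  1  1  2
  a 0  0  1  1  1  2
LCS: 'ed'
LCS length = 2

2


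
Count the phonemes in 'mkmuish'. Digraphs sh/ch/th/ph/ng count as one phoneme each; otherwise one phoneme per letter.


Parsing 'mkmuish' greedily, digraphs first:
  'm' -> consonant phoneme (phonemes so far: 1)
  'k' -> consonant phoneme (phonemes so far: 2)
  'm' -> consonant phoneme (phonemes so far: 3)
  'u' -> vowel phoneme (phonemes so far: 4)
  'i' -> vowel phoneme (phonemes so far: 5)
  'sh' -> digraph (1 consonant phoneme) (phonemes so far: 6)
Total phonemes: 6

6


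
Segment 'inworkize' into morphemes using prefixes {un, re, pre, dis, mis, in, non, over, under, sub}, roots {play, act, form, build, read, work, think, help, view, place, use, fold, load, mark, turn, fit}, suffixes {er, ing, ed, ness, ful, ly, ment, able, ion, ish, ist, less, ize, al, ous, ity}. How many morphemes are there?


Segmenting 'inworkize' against the inventory:
  'in' -> prefix (morpheme 1)
  'work' -> root (morpheme 2)
  'ize' -> suffix (morpheme 3)
Total morphemes: 3

3


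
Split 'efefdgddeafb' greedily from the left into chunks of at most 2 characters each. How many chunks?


'efefdgddeafb' has 12 characters.
Chunking with max size 2:
  Chunk 1: 'ef' (positions 0-1)
  Chunk 2: 'ef' (positions 2-3)
  Chunk 3: 'dg' (positions 4-5)
  Chunk 4: 'dd' (positions 6-7)
  Chunk 5: 'ea' (positions 8-9)
  Chunk 6: 'fb' (positions 10-11)
Total chunks: ceil(12 / 2) = 6

6


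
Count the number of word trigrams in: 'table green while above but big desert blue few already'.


Word trigrams from [10] words:
  Trigram 1: (table green while)
  Trigram 2: (green while above)
  Trigram 3: (while above but)
  Trigram 4: (above but big)
  Trigram 5: (but big desert)
  Trigram 6: (big desert blue)
  Trigram 7: (desert blue few)
  Trigram 8: (blue few already)
Total word trigrams: 10 - 2 = 8

8


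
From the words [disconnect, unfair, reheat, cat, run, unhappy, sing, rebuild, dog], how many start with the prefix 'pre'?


Checking each word for prefix 'pre':
  'disconnect' -> no (count: 0)
  'unfair' -> no (count: 0)
  'reheat' -> no (count: 0)
  'cat' -> no (count: 0)
  'run' -> no (count: 0)
  'unhappy' -> no (count: 0)
  'sing' -> no (count: 0)
  'rebuild' -> no (count: 0)
  'dog' -> no (count: 0)
Total with prefix 'pre': 0

0


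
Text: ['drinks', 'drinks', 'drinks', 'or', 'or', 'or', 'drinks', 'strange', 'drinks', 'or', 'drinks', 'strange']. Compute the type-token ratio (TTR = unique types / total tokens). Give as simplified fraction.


Tokens: 12
Unique types: ('drinks', 'or', 'strange') = 3
TTR = 3/12
Simplify: divide both by 3 -> 1/4
TTR = 1/4

1/4


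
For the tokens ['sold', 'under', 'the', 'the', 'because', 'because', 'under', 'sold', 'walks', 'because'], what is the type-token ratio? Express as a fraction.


Tokens: 10
Unique types: ('because', 'sold', 'the', 'under', 'walks') = 5
TTR = 5/10
Simplify: divide both by 5 -> 1/2
TTR = 1/2

1/2


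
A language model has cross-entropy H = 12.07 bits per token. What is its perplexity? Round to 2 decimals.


Perplexity formula: PP = 2^H
H = 12.07
PP = 2^12.07
Decompose: 2^12.07 = 2^12 * 2^0.07
2^12 = 4096, 2^0.07 ~ 1.0497167
PP ~ 4096 * 1.0497167 = 4299.6396032
Rounded to 2 decimals: 4299.64

4299.64


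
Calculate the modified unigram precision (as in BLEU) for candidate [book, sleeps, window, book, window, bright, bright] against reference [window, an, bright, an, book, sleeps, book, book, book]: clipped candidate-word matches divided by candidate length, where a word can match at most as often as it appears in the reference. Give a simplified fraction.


Reference word counts: {'an': 2, 'book': 4, 'bright': 1, 'sleeps': 1, 'window': 1}
Checking each candidate word (with clipping):
  'book' -> in reference (ref count 4, used 1/4) -> match (matches: 1)
  'sleeps' -> in reference (ref count 1, used 1/1) -> match (matches: 2)
  'window' -> in reference (ref count 1, used 1/1) -> match (matches: 3)
  'book' -> in reference (ref count 4, used 2/4) -> match (matches: 4)
  'window' -> ref count 1 already used up (1/1) -> clipped, no match (matches: 4)
  'bright' -> in reference (ref count 1, used 1/1) -> match (matches: 5)
  'bright' -> ref count 1 already used up (1/1) -> clipped, no match (matches: 5)
Clipped matches: 5, Candidate length: 7
Precision = 5/7

5/7


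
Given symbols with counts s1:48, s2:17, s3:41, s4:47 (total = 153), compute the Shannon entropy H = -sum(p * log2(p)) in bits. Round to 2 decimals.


Computing entropy H = -sum(p_i * log2(p_i)):
  s1: p = 48/153 = 0.3137, -p*log2(p) = 0.5247
  s2: p = 17/153 = 0.1111, -p*log2(p) = 0.3522
  s3: p = 41/153 = 0.2680, -p*log2(p) = 0.5091
  s4: p = 47/153 = 0.3072, -p*log2(p) = 0.5231
H = sum of terms = 1.9091
Rounded to 2 decimals: 1.91

1.91


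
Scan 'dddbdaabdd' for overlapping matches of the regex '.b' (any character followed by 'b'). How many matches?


Pattern: .b means any character followed by 'b'.
Scanning 'dddbdaabdd' position-by-position:
  Pos 0: window 'dd' -> no
  Pos 1: window 'dd' -> no
  Pos 2: window 'db' -> MATCH
  Pos 3: window 'bd' -> no
  Pos 4: window 'da' -> no
  Pos 5: window 'aa' -> no
  Pos 6: window 'ab' -> MATCH
  Pos 7: window 'bd' -> no
  Pos 8: window 'dd' -> no
  Pos 9: window 'd' -> no
Total matches: 2

2


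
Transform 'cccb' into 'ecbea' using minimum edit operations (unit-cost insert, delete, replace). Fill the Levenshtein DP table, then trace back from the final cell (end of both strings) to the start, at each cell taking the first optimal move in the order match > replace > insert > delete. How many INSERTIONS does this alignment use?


Edit distance = 4. Backtracking from cell (4, 5) with preference match > replace > insert > delete,
then listing the resulting alignment 'cccb' -> 'ecbea' left to right:
  Step 1: insert 'e' [insertion #1]
  Step 2: keep 'c'
  Step 3: replace c->b
  Step 4: replace c->e
  Step 5: replace b->a
Total insertions: 1

1


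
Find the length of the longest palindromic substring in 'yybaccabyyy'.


Scanning 'yybaccabyyy' for palindromic substrings.
Substring at positions 0-9: 'yybaccabyy'.
Check: reverse('yybaccabyy') = 'yybaccabyy' -> palindrome confirmed.
Neighbouring characters ('-' / 'y') break symmetry, so it cannot extend further.
No longer palindromic substring exists; longest length = 10

10


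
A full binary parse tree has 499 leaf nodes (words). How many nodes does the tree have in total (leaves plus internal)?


Leaf nodes (terminals): 499
Internal nodes = n - 1 = 499 - 1 = 498
Total = leaves + internal = 499 + 498 = 997

997


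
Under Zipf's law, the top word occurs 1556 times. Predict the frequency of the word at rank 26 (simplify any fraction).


Zipf's law: freq(rank) = f1 / rank
f1 = 1556, rank = 26
freq = 1556 / 26
GCD(1556, 26) = 2
Simplified: 778/13

778/13


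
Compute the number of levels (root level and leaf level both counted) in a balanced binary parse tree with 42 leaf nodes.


In a balanced binary tree with n leaves the deepest leaf is ceil(log2(n)) edges below the root,
so counting node levels inclusive of root and leaves gives ceil(log2(n)) + 1 levels.
log2(42) = 5.3923
ceil(5.3923) = 6
levels = 6 + 1 = 7

7


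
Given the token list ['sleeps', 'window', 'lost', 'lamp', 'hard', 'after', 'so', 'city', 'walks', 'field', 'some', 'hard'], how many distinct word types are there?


Listing all tokens and tracking unique types:
  Token 1: 'sleeps' -> NEW (unique so far: 1)
  Token 2: 'window' -> NEW (unique so far: 2)
  Token 3: 'lost' -> NEW (unique so far: 3)
  Token 4: 'lamp' -> NEW (unique so far: 4)
  Token 5: 'hard' -> NEW (unique so far: 5)
  Token 6: 'after' -> NEW (unique so far: 6)
  Token 7: 'so' -> NEW (unique so far: 7)
  Token 8: 'city' -> NEW (unique so far: 8)
  Token 9: 'walks' -> NEW (unique so far: 9)
  Token 10: 'field' -> NEW (unique so far: 10)
  Token 11: 'some' -> NEW (unique so far: 11)
  Token 12: 'hard' -> duplicate (unique so far: 11)
Unique types: ('after', 'city', 'field', 'hard', 'lamp', 'lost', 'sleeps', 'so', 'some', 'walks', 'window')
Vocabulary size: 11

11


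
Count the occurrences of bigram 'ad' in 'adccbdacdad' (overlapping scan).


Scanning 'adccbdacdad' for bigram 'ad':
  Position 0: 'ad' -> MATCH
  Position 1: 'dc' -> no
  Position 2: 'cc' -> no
  Position 3: 'cb' -> no
  Position 4: 'bd' -> no
  Position 5: 'da' -> no
  Position 6: 'ac' -> no
  Position 7: 'cd' -> no
  Position 8: 'da' -> no
  Position 9: 'ad' -> MATCH
Total matches: 2

2


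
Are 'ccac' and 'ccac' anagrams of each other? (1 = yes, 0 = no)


Sort characters of 'ccac': 'accc'
Sort characters of 'ccac': 'accc'
Sorted forms match -> they ARE anagrams
Result: 1

1


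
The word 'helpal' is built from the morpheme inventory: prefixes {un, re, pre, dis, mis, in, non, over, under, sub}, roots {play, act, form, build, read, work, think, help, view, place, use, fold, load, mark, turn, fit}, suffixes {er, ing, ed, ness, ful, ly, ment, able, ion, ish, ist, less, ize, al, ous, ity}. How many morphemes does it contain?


Segmenting 'helpal' against the inventory:
  'help' -> root (morpheme 1)
  'al' -> suffix (morpheme 2)
Total morphemes: 2

2


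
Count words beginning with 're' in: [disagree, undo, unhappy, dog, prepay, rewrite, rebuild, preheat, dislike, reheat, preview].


Checking each word for prefix 're':
  'disagree' -> no (count: 0)
  'undo' -> no (count: 0)
  'unhappy' -> no (count: 0)
  'dog' -> no (count: 0)
  'prepay' -> no (count: 0)
  'rewrite' -> YES, starts with 're' (count: 1)
  'rebuild' -> YES, starts with 're' (count: 2)
  'preheat' -> no (count: 2)
  'dislike' -> no (count: 2)
  'reheat' -> YES, starts with 're' (count: 3)
  'preview' -> no (count: 3)
Total with prefix 're': 3

3


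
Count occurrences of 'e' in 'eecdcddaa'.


Scanning 'eecdcddaa' for 'e':
  Position 0: 'e' -> MATCH (count: 1)
  Position 1: 'e' -> MATCH (count: 2)
Total occurrences of 'e': 2

2


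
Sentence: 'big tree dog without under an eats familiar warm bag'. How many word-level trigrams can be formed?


Word trigrams from [10] words:
  Trigram 1: (big tree dog)
  Trigram 2: (tree dog without)
  Trigram 3: (dog without under)
  Trigram 4: (without under an)
  Trigram 5: (under an eats)
  Trigram 6: (an eats familiar)
  Trigram 7: (eats familiar warm)
  Trigram 8: (familiar warm bag)
Total word trigrams: 10 - 2 = 8

8


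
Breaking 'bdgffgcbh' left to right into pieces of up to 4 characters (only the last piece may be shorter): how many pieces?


'bdgffgcbh' has 9 characters.
Chunking with max size 4:
  Chunk 1: 'bdgf' (positions 0-3)
  Chunk 2: 'fgcb' (positions 4-7)
  Chunk 3: 'h' (positions 8-8)
Total chunks: ceil(9 / 4) = 3

3


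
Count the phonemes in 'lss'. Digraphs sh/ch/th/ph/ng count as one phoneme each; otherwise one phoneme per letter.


Parsing 'lss' greedily, digraphs first:
  'l' -> consonant phoneme (phonemes so far: 1)
  's' -> consonant phoneme (phonemes so far: 2)
  's' -> consonant phoneme (phonemes so far: 3)
Total phonemes: 3

3


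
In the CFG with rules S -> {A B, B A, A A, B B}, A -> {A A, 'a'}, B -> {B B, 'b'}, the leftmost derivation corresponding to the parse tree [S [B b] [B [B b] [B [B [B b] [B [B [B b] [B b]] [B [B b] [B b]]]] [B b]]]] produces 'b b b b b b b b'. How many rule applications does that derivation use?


Every bracketed nonterminal node [X ...] in the tree is produced by exactly one rule application.
Reading the tree off as a leftmost derivation:
  Step 1: S  =>  B B   (applied S -> B B)
  Step 2: B B  =>  b B   (applied B -> b)
  Step 3: b B  =>  b B B   (applied B -> B B)
  Step 4: b B B  =>  b b B   (applied B -> b)
  Step 5: b b B  =>  b b B B   (applied B -> B B)
  Step 6: b b B B  =>  b b B B B   (applied B -> B B)
  Step 7: b b B B B  =>  b b b B B   (applied B -> b)
  Step 8: b b b B B  =>  b b b B B B   (applied B -> B B)
  Step 9: b b b B B B  =>  b b b B B B B   (applied B -> B B)
  Step 10: b b b B B B B  =>  b b b b B B B   (applied B -> b)
  Step 11: b b b b B B B  =>  b b b b b B B   (applied B -> b)
  Step 12: b b b b b B B  =>  b b b b b B B B   (applied B -> B B)
  Step 13: b b b b b B B B  =>  b b b b b b B B   (applied B -> b)
  Step 14: b b b b b b B B  =>  b b b b b b b B   (applied B -> b)
  Step 15: b b b b b b b B  =>  b b b b b b b b   (applied B -> b)
Final yield: b b b b b b b b
Total rewrite steps: 15

15


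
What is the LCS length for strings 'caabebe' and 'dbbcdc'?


DP table for LCS of 'caabebe' and 'dbbcdc':
       d  b  b  c  d  c
    0  0  0  0  0  0  0
  c 0  0  0  0  1  1  1
  a 0  0  0  0  1  1  1
  a 0  0  0  0  1  1  1
  b 0  0  1  1  1  1  1
  e 0  0  1  1  1  1  1
  b 0  0  1  2  2  2  2
  e 0  0  1  2  2  2  2
LCS: 'bb'
LCS length = 2

2


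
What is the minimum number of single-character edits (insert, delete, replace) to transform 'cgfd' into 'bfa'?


Building DP table for s1='cgfd' (len 4) and s2='bfa' (len 3):
       b  f  a
    0  1  2  3
  c 1  1  2  3
  g 2  2  2  3
  f 3  3  2  3
  d 4  4  3  3
Edit distance = dp[4][3] = 3

3


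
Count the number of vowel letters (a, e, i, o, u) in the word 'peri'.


Scanning each character of 'peri':
  Position 1: 'p' -> consonant (running count: 0)
  Position 2: 'e' -> vowel (running count: 1)
  Position 3: 'r' -> consonant (running count: 1)
  Position 4: 'i' -> vowel (running count: 2)
Total vowels: 2

2


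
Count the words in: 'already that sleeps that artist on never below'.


Counting words by splitting on spaces:
  Word 1: 'already'
  Word 2: 'that'
  Word 3: 'sleeps'
  Word 4: 'that'
  Word 5: 'artist'
  Word 6: 'on'
  Word 7: 'never'
  Word 8: 'below'
Total words: 8

8


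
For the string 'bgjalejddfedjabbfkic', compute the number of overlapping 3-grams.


String 'bgjalejddfedjabbfkic' has length L = 20.
Number of overlapping n-grams = L - n + 1
Substituting: 20 - 3 + 1 = 18

18


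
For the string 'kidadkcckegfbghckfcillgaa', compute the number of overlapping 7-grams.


String 'kidadkcckegfbghckfcillgaa' has length L = 25.
Number of overlapping n-grams = L - n + 1
Substituting: 25 - 7 + 1 = 19

19


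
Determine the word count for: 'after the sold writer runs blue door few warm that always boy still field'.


Counting words by splitting on spaces:
  Word 1: 'after'
  Word 2: 'the'
  Word 3: 'sold'
  Word 4: 'writer'
  Word 5: 'runs'
  Word 6: 'blue'
  Word 7: 'door'
  Word 8: 'few'
  Word 9: 'warm'
  Word 10: 'that'
  Word 11: 'always'
  Word 12: 'boy'
  Word 13: 'still'
  Word 14: 'field'
Total words: 14

14


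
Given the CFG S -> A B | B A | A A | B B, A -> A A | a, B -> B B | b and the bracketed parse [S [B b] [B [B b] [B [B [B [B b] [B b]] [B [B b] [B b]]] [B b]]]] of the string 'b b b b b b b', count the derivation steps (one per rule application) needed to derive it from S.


Every bracketed nonterminal node [X ...] in the tree is produced by exactly one rule application.
Reading the tree off as a leftmost derivation:
  Step 1: S  =>  B B   (applied S -> B B)
  Step 2: B B  =>  b B   (applied B -> b)
  Step 3: b B  =>  b B B   (applied B -> B B)
  Step 4: b B B  =>  b b B   (applied B -> b)
  Step 5: b b B  =>  b b B B   (applied B -> B B)
  Step 6: b b B B  =>  b b B B B   (applied B -> B B)
  Step 7: b b B B B  =>  b b B B B B   (applied B -> B B)
  Step 8: b b B B B B  =>  b b b B B B   (applied B -> b)
  Step 9: b b b B B B  =>  b b b b B B   (applied B -> b)
  Step 10: b b b b B B  =>  b b b b B B B   (applied B -> B B)
  Step 11: b b b b B B B  =>  b b b b b B B   (applied B -> b)
  Step 12: b b b b b B B  =>  b b b b b b B   (applied B -> b)
  Step 13: b b b b b b B  =>  b b b b b b b   (applied B -> b)
Final yield: b b b b b b b
Total rewrite steps: 13

13


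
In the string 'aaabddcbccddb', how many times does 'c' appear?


Scanning 'aaabddcbccddb' for 'c':
  Position 6: 'c' -> MATCH (count: 1)
  Position 8: 'c' -> MATCH (count: 2)
  Position 9: 'c' -> MATCH (count: 3)
Total occurrences of 'c': 3

3


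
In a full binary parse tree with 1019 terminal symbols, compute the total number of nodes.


Leaf nodes (terminals): 1019
Internal nodes = n - 1 = 1019 - 1 = 1018
Total = leaves + internal = 1019 + 1018 = 2037

2037


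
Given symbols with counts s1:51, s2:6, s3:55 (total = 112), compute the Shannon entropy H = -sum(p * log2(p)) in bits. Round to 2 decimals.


Computing entropy H = -sum(p_i * log2(p_i)):
  s1: p = 51/112 = 0.4554, -p*log2(p) = 0.5168
  s2: p = 6/112 = 0.0536, -p*log2(p) = 0.2262
  s3: p = 55/112 = 0.4911, -p*log2(p) = 0.5038
H = sum of terms = 1.2468
Rounded to 2 decimals: 1.25

1.25


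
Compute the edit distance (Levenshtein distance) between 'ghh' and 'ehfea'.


Building DP table for s1='ghh' (len 3) and s2='ehfea' (len 5):
       e  h  f  e  a
    0  1  2  3  4  5
  g 1  1  2  3  4  5
  h 2  2  1  2  3  4
  h 3  3  2  2  3  4
Edit distance = dp[3][5] = 4

4


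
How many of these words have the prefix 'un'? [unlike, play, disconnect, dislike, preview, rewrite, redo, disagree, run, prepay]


Checking each word for prefix 'un':
  'unlike' -> YES, starts with 'un' (count: 1)
  'play' -> no (count: 1)
  'disconnect' -> no (count: 1)
  'dislike' -> no (count: 1)
  'preview' -> no (count: 1)
  'rewrite' -> no (count: 1)
  'redo' -> no (count: 1)
  'disagree' -> no (count: 1)
  'run' -> no (count: 1)
  'prepay' -> no (count: 1)
Total with prefix 'un': 1

1


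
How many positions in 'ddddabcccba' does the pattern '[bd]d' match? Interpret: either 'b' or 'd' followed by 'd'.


Pattern: [bd]d means either 'b' or 'd' followed by 'd'.
Scanning 'ddddabcccba' position-by-position:
  Pos 0: window 'dd' -> MATCH
  Pos 1: window 'dd' -> MATCH
  Pos 2: window 'dd' -> MATCH
  Pos 3: window 'da' -> no
  Pos 4: window 'ab' -> no
  Pos 5: window 'bc' -> no
  Pos 6: window 'cc' -> no
  Pos 7: window 'cc' -> no
  Pos 8: window 'cb' -> no
  Pos 9: window 'ba' -> no
  Pos 10: window 'a' -> no
Total matches: 3

3


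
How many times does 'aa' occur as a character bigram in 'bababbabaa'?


Scanning 'bababbabaa' for bigram 'aa':
  Position 0: 'ba' -> no
  Position 1: 'ab' -> no
  Position 2: 'ba' -> no
  Position 3: 'ab' -> no
  Position 4: 'bb' -> no
  Position 5: 'ba' -> no
  Position 6: 'ab' -> no
  Position 7: 'ba' -> no
  Position 8: 'aa' -> MATCH
Total matches: 1

1


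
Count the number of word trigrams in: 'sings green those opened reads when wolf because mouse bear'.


Word trigrams from [10] words:
  Trigram 1: (sings green those)
  Trigram 2: (green those opened)
  Trigram 3: (those opened reads)
  Trigram 4: (opened reads when)
  Trigram 5: (reads when wolf)
  Trigram 6: (when wolf because)
  Trigram 7: (wolf because mouse)
  Trigram 8: (because mouse bear)
Total word trigrams: 10 - 2 = 8

8


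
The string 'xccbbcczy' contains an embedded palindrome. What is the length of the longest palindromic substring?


Scanning 'xccbbcczy' for palindromic substrings.
Substring at positions 1-6: 'ccbbcc'.
Check: reverse('ccbbcc') = 'ccbbcc' -> palindrome confirmed.
Neighbouring characters ('x' / 'z') break symmetry, so it cannot extend further.
No longer palindromic substring exists; longest length = 6

6


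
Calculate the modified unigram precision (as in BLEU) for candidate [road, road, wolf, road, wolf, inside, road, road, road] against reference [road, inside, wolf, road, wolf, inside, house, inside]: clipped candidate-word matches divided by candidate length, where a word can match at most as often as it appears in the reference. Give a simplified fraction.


Reference word counts: {'house': 1, 'inside': 3, 'road': 2, 'wolf': 2}
Checking each candidate word (with clipping):
  'road' -> in reference (ref count 2, used 1/2) -> match (matches: 1)
  'road' -> in reference (ref count 2, used 2/2) -> match (matches: 2)
  'wolf' -> in reference (ref count 2, used 1/2) -> match (matches: 3)
  'road' -> ref count 2 already used up (2/2) -> clipped, no match (matches: 3)
  'wolf' -> in reference (ref count 2, used 2/2) -> match (matches: 4)
  'inside' -> in reference (ref count 3, used 1/3) -> match (matches: 5)
  'road' -> ref count 2 already used up (2/2) -> clipped, no match (matches: 5)
  'road' -> ref count 2 already used up (2/2) -> clipped, no match (matches: 5)
  'road' -> ref count 2 already used up (2/2) -> clipped, no match (matches: 5)
Clipped matches: 5, Candidate length: 9
Precision = 5/9

5/9


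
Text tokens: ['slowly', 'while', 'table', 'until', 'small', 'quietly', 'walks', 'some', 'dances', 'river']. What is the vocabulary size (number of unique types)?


Listing all tokens and tracking unique types:
  Token 1: 'slowly' -> NEW (unique so far: 1)
  Token 2: 'while' -> NEW (unique so far: 2)
  Token 3: 'table' -> NEW (unique so far: 3)
  Token 4: 'until' -> NEW (unique so far: 4)
  Token 5: 'small' -> NEW (unique so far: 5)
  Token 6: 'quietly' -> NEW (unique so far: 6)
  Token 7: 'walks' -> NEW (unique so far: 7)
  Token 8: 'some' -> NEW (unique so far: 8)
  Token 9: 'dances' -> NEW (unique so far: 9)
  Token 10: 'river' -> NEW (unique so far: 10)
Unique types: ('dances', 'quietly', 'river', 'slowly', 'small', 'some', 'table', 'until', 'walks', 'while')
Vocabulary size: 10

10


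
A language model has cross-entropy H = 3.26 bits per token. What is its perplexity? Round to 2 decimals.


Perplexity formula: PP = 2^H
H = 3.26
PP = 2^3.26
Decompose: 2^3.26 = 2^3 * 2^0.26
2^3 = 8, 2^0.26 ~ 1.1974787
PP ~ 8 * 1.1974787 = 9.5798296
Rounded to 2 decimals: 9.58

9.58


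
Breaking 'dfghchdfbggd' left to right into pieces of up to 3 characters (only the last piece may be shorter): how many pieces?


'dfghchdfbggd' has 12 characters.
Chunking with max size 3:
  Chunk 1: 'dfg' (positions 0-2)
  Chunk 2: 'hch' (positions 3-5)
  Chunk 3: 'dfb' (positions 6-8)
  Chunk 4: 'ggd' (positions 9-11)
Total chunks: ceil(12 / 3) = 4

4


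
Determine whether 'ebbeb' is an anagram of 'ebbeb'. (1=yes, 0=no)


Sort characters of 'ebbeb': 'bbbee'
Sort characters of 'ebbeb': 'bbbee'
Sorted forms match -> they ARE anagrams
Result: 1

1


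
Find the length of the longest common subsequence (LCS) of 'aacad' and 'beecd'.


DP table for LCS of 'aacad' and 'beecd':
       b  e  e  c  d
    0  0  0  0  0  0
  a 0  0  0  0  0  0
  a 0  0  0  0  0  0
  c 0  0  0  0  1  1
  a 0  0  0  0  1  1
  d 0  0  0  0  1  2
LCS: 'cd'
LCS length = 2

2


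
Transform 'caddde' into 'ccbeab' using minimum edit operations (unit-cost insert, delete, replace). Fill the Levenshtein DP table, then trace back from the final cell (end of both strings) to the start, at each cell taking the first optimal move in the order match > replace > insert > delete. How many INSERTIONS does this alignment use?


Edit distance = 5. Backtracking from cell (6, 6) with preference match > replace > insert > delete,
then listing the resulting alignment 'caddde' -> 'ccbeab' left to right:
  Step 1: keep 'c'
  Step 2: replace a->c
  Step 3: replace d->b
  Step 4: replace d->e
  Step 5: replace d->a
  Step 6: replace e->b
Total insertions: 0

0


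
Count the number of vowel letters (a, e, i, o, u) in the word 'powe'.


Scanning each character of 'powe':
  Position 1: 'p' -> consonant (running count: 0)
  Position 2: 'o' -> vowel (running count: 1)
  Position 3: 'w' -> consonant (running count: 1)
  Position 4: 'e' -> vowel (running count: 2)
Total vowels: 2

2


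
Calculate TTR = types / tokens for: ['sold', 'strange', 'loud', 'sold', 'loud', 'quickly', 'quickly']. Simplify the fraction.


Tokens: 7
Unique types: ('loud', 'quickly', 'sold', 'strange') = 4
TTR = 4/7
Already in lowest terms.

4/7


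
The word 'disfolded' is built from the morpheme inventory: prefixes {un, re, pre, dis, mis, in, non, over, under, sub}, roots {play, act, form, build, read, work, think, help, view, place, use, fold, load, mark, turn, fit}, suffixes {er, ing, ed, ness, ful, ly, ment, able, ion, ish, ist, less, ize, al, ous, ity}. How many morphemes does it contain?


Segmenting 'disfolded' against the inventory:
  'dis' -> prefix (morpheme 1)
  'fold' -> root (morpheme 2)
  'ed' -> suffix (morpheme 3)
Total morphemes: 3

3


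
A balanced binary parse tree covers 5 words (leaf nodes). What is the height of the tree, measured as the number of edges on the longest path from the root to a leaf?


In a balanced binary tree with n leaves the deepest leaf is ceil(log2(n)) edges below the root.
log2(5) = 2.3219
ceil(2.3219) = 3
height (edges) = 3

3


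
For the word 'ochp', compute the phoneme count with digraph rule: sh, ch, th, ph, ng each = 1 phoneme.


Parsing 'ochp' greedily, digraphs first:
  'o' -> vowel phoneme (phonemes so far: 1)
  'ch' -> digraph (1 consonant phoneme) (phonemes so far: 2)
  'p' -> consonant phoneme (phonemes so far: 3)
Total phonemes: 3

3


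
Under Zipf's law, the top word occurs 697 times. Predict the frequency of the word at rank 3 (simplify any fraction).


Zipf's law: freq(rank) = f1 / rank
f1 = 697, rank = 3
freq = 697 / 3
GCD(697, 3) = 1
Simplified: 697/3

697/3


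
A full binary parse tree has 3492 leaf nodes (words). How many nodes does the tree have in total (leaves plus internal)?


Leaf nodes (terminals): 3492
Internal nodes = n - 1 = 3492 - 1 = 3491
Total = leaves + internal = 3492 + 3491 = 6983

6983


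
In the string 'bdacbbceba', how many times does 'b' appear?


Scanning 'bdacbbceba' for 'b':
  Position 0: 'b' -> MATCH (count: 1)
  Position 4: 'b' -> MATCH (count: 2)
  Position 5: 'b' -> MATCH (count: 3)
  Position 8: 'b' -> MATCH (count: 4)
Total occurrences of 'b': 4

4


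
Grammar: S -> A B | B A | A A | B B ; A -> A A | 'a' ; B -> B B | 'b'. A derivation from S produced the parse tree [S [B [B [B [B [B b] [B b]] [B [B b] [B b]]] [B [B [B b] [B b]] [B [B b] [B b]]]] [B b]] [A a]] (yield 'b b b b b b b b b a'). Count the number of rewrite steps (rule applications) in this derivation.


Every bracketed nonterminal node [X ...] in the tree is produced by exactly one rule application.
Reading the tree off as a leftmost derivation:
  Step 1: S  =>  B A   (applied S -> B A)
  Step 2: B A  =>  B B A   (applied B -> B B)
  Step 3: B B A  =>  B B B A   (applied B -> B B)
  Step 4: B B B A  =>  B B B B A   (applied B -> B B)
  Step 5: B B B B A  =>  B B B B B A   (applied B -> B B)
  Step 6: B B B B B A  =>  b B B B B A   (applied B -> b)
  Step 7: b B B B B A  =>  b b B B B A   (applied B -> b)
  Step 8: b b B B B A  =>  b b B B B B A   (applied B -> B B)
  Step 9: b b B B B B A  =>  b b b B B B A   (applied B -> b)
  Step 10: b b b B B B A  =>  b b b b B B A   (applied B -> b)
  Step 11: b b b b B B A  =>  b b b b B B B A   (applied B -> B B)
  Step 12: b b b b B B B A  =>  b b b b B B B B A   (applied B -> B B)
  Step 13: b b b b B B B B A  =>  b b b b b B B B A   (applied B -> b)
  Step 14: b b b b b B B B A  =>  b b b b b b B B A   (applied B -> b)
  Step 15: b b b b b b B B A  =>  b b b b b b B B B A   (applied B -> B B)
  Step 16: b b b b b b B B B A  =>  b b b b b b b B B A   (applied B -> b)
  Step 17: b b b b b b b B B A  =>  b b b b b b b b B A   (applied B -> b)
  Step 18: b b b b b b b b B A  =>  b b b b b b b b b A   (applied B -> b)
  Step 19: b b b b b b b b b A  =>  b b b b b b b b b a   (applied A -> a)
Final yield: b b b b b b b b b a
Total rewrite steps: 19

19


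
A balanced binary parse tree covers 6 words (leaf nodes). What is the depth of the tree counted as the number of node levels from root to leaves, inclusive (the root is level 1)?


In a balanced binary tree with n leaves the deepest leaf is ceil(log2(n)) edges below the root,
so counting node levels inclusive of root and leaves gives ceil(log2(n)) + 1 levels.
log2(6) = 2.5850
ceil(2.5850) = 3
levels = 3 + 1 = 4

4


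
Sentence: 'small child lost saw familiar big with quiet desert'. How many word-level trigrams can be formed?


Word trigrams from [9] words:
  Trigram 1: (small child lost)
  Trigram 2: (child lost saw)
  Trigram 3: (lost saw familiar)
  Trigram 4: (saw familiar big)
  Trigram 5: (familiar big with)
  Trigram 6: (big with quiet)
  Trigram 7: (with quiet desert)
Total word trigrams: 9 - 2 = 7

7


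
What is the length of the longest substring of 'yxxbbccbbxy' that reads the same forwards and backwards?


Scanning 'yxxbbccbbxy' for palindromic substrings.
Substring at positions 2-9: 'xbbccbbx'.
Check: reverse('xbbccbbx') = 'xbbccbbx' -> palindrome confirmed.
Neighbouring characters ('x' / 'y') break symmetry, so it cannot extend further.
No longer palindromic substring exists; longest length = 8

8


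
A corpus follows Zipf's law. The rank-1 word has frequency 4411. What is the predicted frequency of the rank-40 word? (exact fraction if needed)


Zipf's law: freq(rank) = f1 / rank
f1 = 4411, rank = 40
freq = 4411 / 40
GCD(4411, 40) = 1
Simplified: 4411/40

4411/40


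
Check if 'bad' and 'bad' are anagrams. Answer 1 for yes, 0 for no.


Sort characters of 'bad': 'abd'
Sort characters of 'bad': 'abd'
Sorted forms match -> they ARE anagrams
Result: 1

1


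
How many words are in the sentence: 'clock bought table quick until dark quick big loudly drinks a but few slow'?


Counting words by splitting on spaces:
  Word 1: 'clock'
  Word 2: 'bought'
  Word 3: 'table'
  Word 4: 'quick'
  Word 5: 'until'
  Word 6: 'dark'
  Word 7: 'quick'
  Word 8: 'big'
  Word 9: 'loudly'
  Word 10: 'drinks'
  Word 11: 'a'
  Word 12: 'but'
  Word 13: 'few'
  Word 14: 'slow'
Total words: 14

14


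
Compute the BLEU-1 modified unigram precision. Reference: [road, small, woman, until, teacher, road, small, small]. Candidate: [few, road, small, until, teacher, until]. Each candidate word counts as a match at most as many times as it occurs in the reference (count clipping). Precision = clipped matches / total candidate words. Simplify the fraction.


Reference word counts: {'road': 2, 'small': 3, 'teacher': 1, 'until': 1, 'woman': 1}
Checking each candidate word (with clipping):
  'few' -> not in reference -> no match (matches: 0)
  'road' -> in reference (ref count 2, used 1/2) -> match (matches: 1)
  'small' -> in reference (ref count 3, used 1/3) -> match (matches: 2)
  'until' -> in reference (ref count 1, used 1/1) -> match (matches: 3)
  'teacher' -> in reference (ref count 1, used 1/1) -> match (matches: 4)
  'until' -> ref count 1 already used up (1/1) -> clipped, no match (matches: 4)
Clipped matches: 4, Candidate length: 6
Precision = 4/6 = 2/3

2/3


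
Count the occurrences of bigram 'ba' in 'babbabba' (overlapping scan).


Scanning 'babbabba' for bigram 'ba':
  Position 0: 'ba' -> MATCH
  Position 1: 'ab' -> no
  Position 2: 'bb' -> no
  Position 3: 'ba' -> MATCH
  Position 4: 'ab' -> no
  Position 5: 'bb' -> no
  Position 6: 'ba' -> MATCH
Total matches: 3

3


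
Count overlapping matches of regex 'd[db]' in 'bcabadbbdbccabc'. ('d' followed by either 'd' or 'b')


Pattern: d[db] means 'd' followed by either 'd' or 'b'.
Scanning 'bcabadbbdbccabc' position-by-position:
  Pos 0: window 'bc' -> no
  Pos 1: window 'ca' -> no
  Pos 2: window 'ab' -> no
  Pos 3: window 'ba' -> no
  Pos 4: window 'ad' -> no
  Pos 5: window 'db' -> MATCH
  Pos 6: window 'bb' -> no
  Pos 7: window 'bd' -> no
  Pos 8: window 'db' -> MATCH
  Pos 9: window 'bc' -> no
  Pos 10: window 'cc' -> no
  Pos 11: window 'ca' -> no
  Pos 12: window 'ab' -> no
  Pos 13: window 'bc' -> no
  Pos 14: window 'c' -> no
Total matches: 2

2


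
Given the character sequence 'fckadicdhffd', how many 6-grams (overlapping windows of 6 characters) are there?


String 'fckadicdhffd' has length L = 12.
Number of overlapping n-grams = L - n + 1
Substituting: 12 - 6 + 1 = 7

7


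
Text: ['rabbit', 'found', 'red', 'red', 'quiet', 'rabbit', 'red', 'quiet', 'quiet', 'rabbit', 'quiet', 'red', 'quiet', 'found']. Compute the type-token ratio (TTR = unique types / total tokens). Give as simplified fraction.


Tokens: 14
Unique types: ('found', 'quiet', 'rabbit', 'red') = 4
TTR = 4/14
Simplify: divide both by 2 -> 2/7
TTR = 2/7

2/7


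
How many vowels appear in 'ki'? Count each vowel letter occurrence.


Scanning each character of 'ki':
  Position 1: 'k' -> consonant (running count: 0)
  Position 2: 'i' -> vowel (running count: 1)
Total vowels: 1

1


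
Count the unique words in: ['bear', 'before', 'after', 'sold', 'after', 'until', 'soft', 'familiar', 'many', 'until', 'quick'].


Listing all tokens and tracking unique types:
  Token 1: 'bear' -> NEW (unique so far: 1)
  Token 2: 'before' -> NEW (unique so far: 2)
  Token 3: 'after' -> NEW (unique so far: 3)
  Token 4: 'sold' -> NEW (unique so far: 4)
  Token 5: 'after' -> duplicate (unique so far: 4)
  Token 6: 'until' -> NEW (unique so far: 5)
  Token 7: 'soft' -> NEW (unique so far: 6)
  Token 8: 'familiar' -> NEW (unique so far: 7)
  Token 9: 'many' -> NEW (unique so far: 8)
  Token 10: 'until' -> duplicate (unique so far: 8)
  Token 11: 'quick' -> NEW (unique so far: 9)
Unique types: ('after', 'bear', 'before', 'familiar', 'many', 'quick', 'soft', 'sold', 'until')
Vocabulary size: 9

9


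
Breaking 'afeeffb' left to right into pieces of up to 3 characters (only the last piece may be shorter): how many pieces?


'afeeffb' has 7 characters.
Chunking with max size 3:
  Chunk 1: 'afe' (positions 0-2)
  Chunk 2: 'eff' (positions 3-5)
  Chunk 3: 'b' (positions 6-6)
Total chunks: ceil(7 / 3) = 3

3


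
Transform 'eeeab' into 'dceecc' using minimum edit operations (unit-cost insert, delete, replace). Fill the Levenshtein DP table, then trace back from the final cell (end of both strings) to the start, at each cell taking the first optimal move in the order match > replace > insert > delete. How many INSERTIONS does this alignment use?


Edit distance = 4. Backtracking from cell (5, 6) with preference match > replace > insert > delete,
then listing the resulting alignment 'eeeab' -> 'dceecc' left to right:
  Step 1: insert 'd' [insertion #1]
  Step 2: replace e->c
  Step 3: keep 'e'
  Step 4: keep 'e'
  Step 5: replace a->c
  Step 6: replace b->c
Total insertions: 1

1


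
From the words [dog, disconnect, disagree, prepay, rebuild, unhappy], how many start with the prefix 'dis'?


Checking each word for prefix 'dis':
  'dog' -> no (count: 0)
  'disconnect' -> YES, starts with 'dis' (count: 1)
  'disagree' -> YES, starts with 'dis' (count: 2)
  'prepay' -> no (count: 2)
  'rebuild' -> no (count: 2)
  'unhappy' -> no (count: 2)
Total with prefix 'dis': 2

2


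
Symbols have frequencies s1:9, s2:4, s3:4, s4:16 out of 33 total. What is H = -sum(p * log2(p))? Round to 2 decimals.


Computing entropy H = -sum(p_i * log2(p_i)):
  s1: p = 9/33 = 0.2727, -p*log2(p) = 0.5112
  s2: p = 4/33 = 0.1212, -p*log2(p) = 0.3690
  s3: p = 4/33 = 0.1212, -p*log2(p) = 0.3690
  s4: p = 16/33 = 0.4848, -p*log2(p) = 0.5064
H = sum of terms = 1.7556
Rounded to 2 decimals: 1.76

1.76


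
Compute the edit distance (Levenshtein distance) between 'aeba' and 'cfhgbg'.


Building DP table for s1='aeba' (len 4) and s2='cfhgbg' (len 6):
       c  f  h  g  b  g
    0  1  2  3  4  5  6
  a 1  1  2  3  4  5  6
  e 2  2  2  3  4  5  6
  b 3  3  3  3  4  4  5
  a 4  4  4  4  4  5  5
Edit distance = dp[4][6] = 5

5


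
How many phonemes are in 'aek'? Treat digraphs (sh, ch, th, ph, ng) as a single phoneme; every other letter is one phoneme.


Parsing 'aek' greedily, digraphs first:
  'a' -> vowel phoneme (phonemes so far: 1)
  'e' -> vowel phoneme (phonemes so far: 2)
  'k' -> consonant phoneme (phonemes so far: 3)
Total phonemes: 3

3


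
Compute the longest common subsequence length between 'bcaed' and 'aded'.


DP table for LCS of 'bcaed' and 'aded':
       a  d  e  d
    0  0  0  0  0
  b 0  0  0  0  0
  c 0  0  0  0  0
  a 0  1  1  1  1
  e 0  1  1  2  2
  d 0  1  2  2  3
LCS: 'aed'
LCS length = 3

3


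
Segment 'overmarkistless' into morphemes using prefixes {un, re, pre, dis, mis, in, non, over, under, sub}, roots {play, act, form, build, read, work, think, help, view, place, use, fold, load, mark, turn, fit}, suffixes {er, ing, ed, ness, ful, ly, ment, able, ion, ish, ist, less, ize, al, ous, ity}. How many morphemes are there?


Segmenting 'overmarkistless' against the inventory:
  'over' -> prefix (morpheme 1)
  'mark' -> root (morpheme 2)
  'ist' -> suffix (morpheme 3)
  'less' -> suffix (morpheme 4)
Total morphemes: 4

4


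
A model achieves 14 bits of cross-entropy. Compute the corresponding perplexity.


Perplexity formula: PP = 2^H
H = 14
PP = 2^14
PP = 2^14 = 16384

16384


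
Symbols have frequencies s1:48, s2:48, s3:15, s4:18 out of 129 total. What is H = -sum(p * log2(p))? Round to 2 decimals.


Computing entropy H = -sum(p_i * log2(p_i)):
  s1: p = 48/129 = 0.3721, -p*log2(p) = 0.5307
  s2: p = 48/129 = 0.3721, -p*log2(p) = 0.5307
  s3: p = 15/129 = 0.1163, -p*log2(p) = 0.3610
  s4: p = 18/129 = 0.1395, -p*log2(p) = 0.3965
H = sum of terms = 1.8189
Rounded to 2 decimals: 1.82

1.82


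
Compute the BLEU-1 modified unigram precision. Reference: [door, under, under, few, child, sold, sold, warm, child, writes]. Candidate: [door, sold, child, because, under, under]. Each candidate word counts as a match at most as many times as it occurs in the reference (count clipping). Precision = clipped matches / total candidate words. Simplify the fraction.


Reference word counts: {'child': 2, 'door': 1, 'few': 1, 'sold': 2, 'under': 2, 'warm': 1, 'writes': 1}
Checking each candidate word (with clipping):
  'door' -> in reference (ref count 1, used 1/1) -> match (matches: 1)
  'sold' -> in reference (ref count 2, used 1/2) -> match (matches: 2)
  'child' -> in reference (ref count 2, used 1/2) -> match (matches: 3)
  'because' -> not in reference -> no match (matches: 3)
  'under' -> in reference (ref count 2, used 1/2) -> match (matches: 4)
  'under' -> in reference (ref count 2, used 2/2) -> match (matches: 5)
Clipped matches: 5, Candidate length: 6
Precision = 5/6

5/6


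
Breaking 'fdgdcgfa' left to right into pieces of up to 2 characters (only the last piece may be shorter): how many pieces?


'fdgdcgfa' has 8 characters.
Chunking with max size 2:
  Chunk 1: 'fd' (positions 0-1)
  Chunk 2: 'gd' (positions 2-3)
  Chunk 3: 'cg' (positions 4-5)
  Chunk 4: 'fa' (positions 6-7)
Total chunks: ceil(8 / 2) = 4

4


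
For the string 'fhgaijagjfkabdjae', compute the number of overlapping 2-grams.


String 'fhgaijagjfkabdjae' has length L = 17.
Number of overlapping n-grams = L - n + 1
Substituting: 17 - 2 + 1 = 16

16
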